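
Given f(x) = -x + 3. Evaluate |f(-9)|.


f(-9) = 12
|12| = 12

12


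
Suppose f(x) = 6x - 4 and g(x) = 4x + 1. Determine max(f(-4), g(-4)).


f(-4) = -28
g(-4) = -15
max = -15

-15


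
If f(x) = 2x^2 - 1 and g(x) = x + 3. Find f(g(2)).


49


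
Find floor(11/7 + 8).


11/7 = 1.5714
1.5714 + 8 = 9.5714
floor(9.5714) = 9

9


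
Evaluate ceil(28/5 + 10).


28/5 = 5.6
5.6 + 10 = 15.6
ceil(15.6) = 16

16


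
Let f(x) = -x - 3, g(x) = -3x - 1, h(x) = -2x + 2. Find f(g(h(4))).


h(4) = -6
g(-6) = 17
f(17) = -20

-20


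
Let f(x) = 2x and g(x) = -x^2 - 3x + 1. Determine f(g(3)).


-34


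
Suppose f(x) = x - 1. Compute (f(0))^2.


f(0) = -1
(-1)^2 = 1

1


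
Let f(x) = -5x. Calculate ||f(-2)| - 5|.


5


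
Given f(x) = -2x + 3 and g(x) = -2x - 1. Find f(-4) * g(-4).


f(-4) = 11
g(-4) = 7
Product = 77

77


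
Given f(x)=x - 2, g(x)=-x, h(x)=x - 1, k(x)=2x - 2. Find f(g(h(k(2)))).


-3


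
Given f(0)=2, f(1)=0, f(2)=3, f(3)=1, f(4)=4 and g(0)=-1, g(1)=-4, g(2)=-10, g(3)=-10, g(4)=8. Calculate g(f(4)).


f(4) = 4
g(4) = 8

8


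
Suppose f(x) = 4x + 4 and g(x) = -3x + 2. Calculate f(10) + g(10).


16


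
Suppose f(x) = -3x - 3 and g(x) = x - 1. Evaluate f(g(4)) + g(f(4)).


f(g(4)) = -12
g(f(4)) = -16
Sum = -28

-28


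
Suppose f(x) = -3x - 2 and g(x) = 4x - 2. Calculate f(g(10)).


g(10) = 38
f(38) = -116

-116


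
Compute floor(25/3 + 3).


11


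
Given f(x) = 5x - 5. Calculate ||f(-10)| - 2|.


f(-10) = -55
|-55| = 55
|55 - 2| = 53

53


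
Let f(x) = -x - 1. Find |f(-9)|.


f(-9) = 8
|8| = 8

8


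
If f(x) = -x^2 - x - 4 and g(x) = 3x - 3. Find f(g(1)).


g(1) = 0
f(0) = (-1)*(0)^2 - 1*(0) - 4 = -4

-4


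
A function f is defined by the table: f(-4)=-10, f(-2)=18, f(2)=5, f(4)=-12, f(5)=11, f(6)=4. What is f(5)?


Reading from the table at x = 5

11


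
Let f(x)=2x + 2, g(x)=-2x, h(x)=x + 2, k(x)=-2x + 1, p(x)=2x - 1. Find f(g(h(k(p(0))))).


p(0) = -1
k(-1) = 3
h(3) = 5
g(5) = -10
f(-10) = -18

-18


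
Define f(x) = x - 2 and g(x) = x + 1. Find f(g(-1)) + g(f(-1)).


-4


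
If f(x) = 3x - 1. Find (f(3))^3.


512


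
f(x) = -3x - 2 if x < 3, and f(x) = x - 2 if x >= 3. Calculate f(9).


9 satisfies x >= 3
f(9) = 7

7


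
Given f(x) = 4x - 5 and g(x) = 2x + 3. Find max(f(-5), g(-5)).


-7


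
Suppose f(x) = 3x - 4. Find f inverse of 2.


Solve 3x - 4 = 2
x = (2 + 4) / 3 = 2

2


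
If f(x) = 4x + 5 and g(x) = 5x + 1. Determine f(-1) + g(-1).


f(-1) = 1
g(-1) = -4
Sum = -3

-3


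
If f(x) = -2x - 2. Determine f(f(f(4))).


-38


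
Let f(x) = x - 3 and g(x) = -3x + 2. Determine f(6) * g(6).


f(6) = 3
g(6) = -16
Product = -48

-48


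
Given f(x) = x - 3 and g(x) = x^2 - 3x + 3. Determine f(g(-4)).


g(-4) = 31
f(31) = 28

28


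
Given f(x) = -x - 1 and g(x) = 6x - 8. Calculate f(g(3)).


g(3) = 10
f(10) = -11

-11


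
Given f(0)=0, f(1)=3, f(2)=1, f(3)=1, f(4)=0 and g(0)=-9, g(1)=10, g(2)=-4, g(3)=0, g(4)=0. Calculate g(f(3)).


10


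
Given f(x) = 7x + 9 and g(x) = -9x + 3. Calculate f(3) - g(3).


f(3) = 30
g(3) = -24
Difference = 54

54


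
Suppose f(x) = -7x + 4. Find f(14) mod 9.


f(14) = -94
-94 mod 9 = 5

5


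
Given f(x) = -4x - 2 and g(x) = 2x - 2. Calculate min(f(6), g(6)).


f(6) = -26
g(6) = 10
min = -26

-26


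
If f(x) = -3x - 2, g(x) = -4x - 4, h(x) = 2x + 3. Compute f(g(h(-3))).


h(-3) = -3
g(-3) = 8
f(8) = -26

-26


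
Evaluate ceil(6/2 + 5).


6/2 = 3
3 + 5 = 8
ceil(8) = 8

8


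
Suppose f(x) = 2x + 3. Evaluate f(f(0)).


f(0) = 3
f(3) = 9

9


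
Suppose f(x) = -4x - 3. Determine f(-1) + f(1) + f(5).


f(-1) = 1
f(1) = -7
f(5) = -23
Sum = -29

-29


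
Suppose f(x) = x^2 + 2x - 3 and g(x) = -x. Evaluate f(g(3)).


g(3) = -3
f(-3) = 1*(-3)^2 + 2*(-3) - 3 = 0

0


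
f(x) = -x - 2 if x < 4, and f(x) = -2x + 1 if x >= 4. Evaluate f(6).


-11


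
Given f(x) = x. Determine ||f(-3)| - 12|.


9


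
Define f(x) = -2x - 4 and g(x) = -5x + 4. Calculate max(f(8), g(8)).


f(8) = -20
g(8) = -36
max = -20

-20


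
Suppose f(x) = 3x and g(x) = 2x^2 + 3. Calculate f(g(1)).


g(1) = 5
f(5) = 15

15


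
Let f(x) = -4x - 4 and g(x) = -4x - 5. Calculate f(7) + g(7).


f(7) = -32
g(7) = -33
Sum = -65

-65


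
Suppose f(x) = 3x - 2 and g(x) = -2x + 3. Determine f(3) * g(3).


f(3) = 7
g(3) = -3
Product = -21

-21


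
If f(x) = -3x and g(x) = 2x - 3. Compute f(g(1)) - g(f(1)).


f(g(1)) = 3
g(f(1)) = -9
Difference = 12

12


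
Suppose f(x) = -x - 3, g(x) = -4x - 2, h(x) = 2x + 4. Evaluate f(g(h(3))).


h(3) = 10
g(10) = -42
f(-42) = 39

39


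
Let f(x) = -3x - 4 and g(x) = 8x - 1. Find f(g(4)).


g(4) = 31
f(31) = -97

-97


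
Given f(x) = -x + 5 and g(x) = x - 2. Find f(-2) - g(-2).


f(-2) = 7
g(-2) = -4
Difference = 11

11


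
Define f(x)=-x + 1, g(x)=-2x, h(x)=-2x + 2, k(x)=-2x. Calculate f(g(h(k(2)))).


k(2) = -4
h(-4) = 10
g(10) = -20
f(-20) = 21

21


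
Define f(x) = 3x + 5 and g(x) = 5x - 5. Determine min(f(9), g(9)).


32


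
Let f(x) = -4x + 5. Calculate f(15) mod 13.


f(15) = -55
-55 mod 13 = 10

10


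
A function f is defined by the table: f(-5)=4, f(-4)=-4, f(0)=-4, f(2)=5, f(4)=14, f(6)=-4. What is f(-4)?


Reading from the table at x = -4

-4


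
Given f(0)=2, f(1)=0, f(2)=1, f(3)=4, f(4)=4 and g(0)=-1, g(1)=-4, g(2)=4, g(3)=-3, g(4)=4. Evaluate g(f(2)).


f(2) = 1
g(1) = -4

-4


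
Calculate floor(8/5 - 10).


8/5 = 1.6
1.6 - 10 = -8.4
floor(-8.4) = -9

-9


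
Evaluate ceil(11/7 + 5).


11/7 = 1.5714
1.5714 + 5 = 6.5714
ceil(6.5714) = 7

7


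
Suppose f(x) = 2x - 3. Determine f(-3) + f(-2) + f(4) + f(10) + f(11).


25


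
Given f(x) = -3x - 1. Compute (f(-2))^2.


25


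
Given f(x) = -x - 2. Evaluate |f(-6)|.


f(-6) = 4
|4| = 4

4


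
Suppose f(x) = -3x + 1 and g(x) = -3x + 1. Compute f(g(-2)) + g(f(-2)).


f(g(-2)) = -20
g(f(-2)) = -20
Sum = -40

-40


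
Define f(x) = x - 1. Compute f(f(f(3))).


f(3) = 2
f(2) = 1
f(1) = 0

0


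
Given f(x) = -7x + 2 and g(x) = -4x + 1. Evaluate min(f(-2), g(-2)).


f(-2) = 16
g(-2) = 9
min = 9

9


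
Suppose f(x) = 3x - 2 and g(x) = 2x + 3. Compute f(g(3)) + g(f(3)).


42


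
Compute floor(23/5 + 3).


7


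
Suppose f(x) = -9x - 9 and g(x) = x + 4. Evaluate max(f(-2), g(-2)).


f(-2) = 9
g(-2) = 2
max = 9

9


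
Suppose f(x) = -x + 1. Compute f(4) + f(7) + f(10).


-18


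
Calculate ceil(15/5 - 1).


15/5 = 3
3 - 1 = 2
ceil(2) = 2

2


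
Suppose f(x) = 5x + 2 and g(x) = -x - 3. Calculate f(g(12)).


g(12) = -15
f(-15) = -73

-73


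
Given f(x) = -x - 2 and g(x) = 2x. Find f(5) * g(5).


f(5) = -7
g(5) = 10
Product = -70

-70


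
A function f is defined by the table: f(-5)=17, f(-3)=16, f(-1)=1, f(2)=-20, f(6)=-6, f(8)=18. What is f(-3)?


Reading from the table at x = -3

16


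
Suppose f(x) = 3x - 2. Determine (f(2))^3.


f(2) = 4
(4)^3 = 64

64


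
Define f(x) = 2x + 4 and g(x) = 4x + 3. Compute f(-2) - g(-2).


f(-2) = 0
g(-2) = -5
Difference = 5

5


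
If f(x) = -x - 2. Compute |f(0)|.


f(0) = -2
|-2| = 2

2


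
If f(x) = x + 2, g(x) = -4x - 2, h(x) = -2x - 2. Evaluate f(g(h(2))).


h(2) = -6
g(-6) = 22
f(22) = 24

24


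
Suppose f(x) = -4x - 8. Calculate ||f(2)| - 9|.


f(2) = -16
|-16| = 16
|16 - 9| = 7

7


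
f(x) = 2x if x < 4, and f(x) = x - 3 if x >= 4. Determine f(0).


0 satisfies x < 4
f(0) = 0

0


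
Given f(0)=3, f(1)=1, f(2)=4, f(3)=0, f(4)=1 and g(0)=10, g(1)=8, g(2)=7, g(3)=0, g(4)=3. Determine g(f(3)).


f(3) = 0
g(0) = 10

10


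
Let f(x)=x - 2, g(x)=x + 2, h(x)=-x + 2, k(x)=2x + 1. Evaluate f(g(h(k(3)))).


-5


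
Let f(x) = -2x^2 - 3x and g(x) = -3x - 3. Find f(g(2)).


g(2) = -9
f(-9) = (-2)*(-9)^2 - 3*(-9) = -135

-135


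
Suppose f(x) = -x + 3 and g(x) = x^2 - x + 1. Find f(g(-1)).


0


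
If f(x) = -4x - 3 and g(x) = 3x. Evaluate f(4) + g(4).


f(4) = -19
g(4) = 12
Sum = -7

-7


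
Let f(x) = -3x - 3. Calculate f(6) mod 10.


9


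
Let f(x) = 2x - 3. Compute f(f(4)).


f(4) = 5
f(5) = 7

7


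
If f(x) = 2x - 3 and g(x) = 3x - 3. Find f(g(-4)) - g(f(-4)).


f(g(-4)) = -33
g(f(-4)) = -36
Difference = 3

3


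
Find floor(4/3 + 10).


4/3 = 1.3333
1.3333 + 10 = 11.3333
floor(11.3333) = 11

11


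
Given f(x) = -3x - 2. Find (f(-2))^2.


f(-2) = 4
(4)^2 = 16

16


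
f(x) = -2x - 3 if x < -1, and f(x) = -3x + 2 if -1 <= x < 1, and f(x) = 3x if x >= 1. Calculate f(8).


8 satisfies x >= 1
f(8) = 24

24


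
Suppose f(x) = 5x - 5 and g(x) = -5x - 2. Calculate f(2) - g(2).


f(2) = 5
g(2) = -12
Difference = 17

17


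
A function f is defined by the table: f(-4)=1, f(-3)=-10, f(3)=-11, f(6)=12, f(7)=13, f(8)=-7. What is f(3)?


Reading from the table at x = 3

-11


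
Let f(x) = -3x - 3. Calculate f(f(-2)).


-12


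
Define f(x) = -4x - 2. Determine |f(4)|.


f(4) = -18
|-18| = 18

18


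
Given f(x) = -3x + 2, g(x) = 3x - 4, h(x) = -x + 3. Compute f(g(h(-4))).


h(-4) = 7
g(7) = 17
f(17) = -49

-49


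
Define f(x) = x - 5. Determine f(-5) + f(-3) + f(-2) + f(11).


f(-5) = -10
f(-3) = -8
f(-2) = -7
f(11) = 6
Sum = -19

-19


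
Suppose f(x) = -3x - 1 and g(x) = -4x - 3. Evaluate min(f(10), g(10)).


-43


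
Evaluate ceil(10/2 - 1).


4


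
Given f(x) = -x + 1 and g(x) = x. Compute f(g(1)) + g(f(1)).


f(g(1)) = 0
g(f(1)) = 0
Sum = 0

0


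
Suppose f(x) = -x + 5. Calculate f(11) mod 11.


f(11) = -6
-6 mod 11 = 5

5


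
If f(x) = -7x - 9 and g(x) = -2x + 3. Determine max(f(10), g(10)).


-17


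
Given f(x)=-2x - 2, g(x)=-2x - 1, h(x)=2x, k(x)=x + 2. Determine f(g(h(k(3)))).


k(3) = 5
h(5) = 10
g(10) = -21
f(-21) = 40

40


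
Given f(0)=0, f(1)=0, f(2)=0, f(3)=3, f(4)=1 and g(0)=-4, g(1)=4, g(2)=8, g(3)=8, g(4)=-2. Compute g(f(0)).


-4


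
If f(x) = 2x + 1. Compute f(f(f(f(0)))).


f(0) = 1
f(1) = 3
f(3) = 7
f(7) = 15

15


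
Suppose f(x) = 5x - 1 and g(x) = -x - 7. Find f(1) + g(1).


-4


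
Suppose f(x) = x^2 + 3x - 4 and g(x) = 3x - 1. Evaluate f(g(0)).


-6


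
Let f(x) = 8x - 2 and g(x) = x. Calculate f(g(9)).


g(9) = 9
f(9) = 70

70


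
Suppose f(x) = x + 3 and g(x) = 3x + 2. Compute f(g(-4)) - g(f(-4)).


f(g(-4)) = -7
g(f(-4)) = -1
Difference = -6

-6


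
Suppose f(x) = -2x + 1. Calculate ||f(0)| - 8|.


f(0) = 1
|1| = 1
|1 - 8| = 7

7


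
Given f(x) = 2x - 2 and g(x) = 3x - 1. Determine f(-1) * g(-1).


f(-1) = -4
g(-1) = -4
Product = 16

16


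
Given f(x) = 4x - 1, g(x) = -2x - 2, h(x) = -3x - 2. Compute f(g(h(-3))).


h(-3) = 7
g(7) = -16
f(-16) = -65

-65


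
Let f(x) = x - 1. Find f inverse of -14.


Solve x - 1 = -14
x = (-14 + 1) / 1 = -13

-13


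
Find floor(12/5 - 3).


12/5 = 2.4
2.4 - 3 = -0.6
floor(-0.6) = -1

-1


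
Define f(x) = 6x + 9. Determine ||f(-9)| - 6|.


f(-9) = -45
|-45| = 45
|45 - 6| = 39

39


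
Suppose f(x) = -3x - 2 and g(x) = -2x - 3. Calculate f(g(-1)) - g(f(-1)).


f(g(-1)) = 1
g(f(-1)) = -5
Difference = 6

6


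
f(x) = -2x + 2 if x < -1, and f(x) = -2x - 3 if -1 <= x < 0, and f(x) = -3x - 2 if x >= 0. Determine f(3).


3 satisfies x >= 0
f(3) = -11

-11


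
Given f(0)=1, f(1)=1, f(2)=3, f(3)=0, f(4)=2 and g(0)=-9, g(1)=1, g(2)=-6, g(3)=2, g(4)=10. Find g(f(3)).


f(3) = 0
g(0) = -9

-9


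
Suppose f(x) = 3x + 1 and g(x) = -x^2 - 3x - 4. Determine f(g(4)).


g(4) = -32
f(-32) = -95

-95


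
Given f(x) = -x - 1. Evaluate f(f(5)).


5


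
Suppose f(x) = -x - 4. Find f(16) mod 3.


f(16) = -20
-20 mod 3 = 1

1


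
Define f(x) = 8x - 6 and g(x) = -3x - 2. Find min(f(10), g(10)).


f(10) = 74
g(10) = -32
min = -32

-32


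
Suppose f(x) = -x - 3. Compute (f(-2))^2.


f(-2) = -1
(-1)^2 = 1

1


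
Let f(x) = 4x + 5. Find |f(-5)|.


f(-5) = -15
|-15| = 15

15


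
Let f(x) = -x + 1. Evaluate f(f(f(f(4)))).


f(4) = -3
f(-3) = 4
f(4) = -3
f(-3) = 4

4


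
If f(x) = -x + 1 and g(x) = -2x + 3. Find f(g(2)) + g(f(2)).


f(g(2)) = 2
g(f(2)) = 5
Sum = 7

7


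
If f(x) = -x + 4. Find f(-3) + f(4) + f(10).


f(-3) = 7
f(4) = 0
f(10) = -6
Sum = 1

1


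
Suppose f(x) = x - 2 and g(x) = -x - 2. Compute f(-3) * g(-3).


f(-3) = -5
g(-3) = 1
Product = -5

-5


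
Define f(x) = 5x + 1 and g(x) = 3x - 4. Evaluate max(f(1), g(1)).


f(1) = 6
g(1) = -1
max = 6

6


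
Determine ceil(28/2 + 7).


21


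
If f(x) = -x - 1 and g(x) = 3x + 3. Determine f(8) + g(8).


f(8) = -9
g(8) = 27
Sum = 18

18


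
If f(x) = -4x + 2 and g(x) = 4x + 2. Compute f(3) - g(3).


f(3) = -10
g(3) = 14
Difference = -24

-24


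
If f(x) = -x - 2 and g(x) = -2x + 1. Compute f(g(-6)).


g(-6) = 13
f(13) = -15

-15


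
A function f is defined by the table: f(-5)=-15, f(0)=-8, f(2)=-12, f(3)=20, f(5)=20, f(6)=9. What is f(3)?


20


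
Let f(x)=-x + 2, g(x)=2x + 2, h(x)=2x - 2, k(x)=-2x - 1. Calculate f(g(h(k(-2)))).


-8


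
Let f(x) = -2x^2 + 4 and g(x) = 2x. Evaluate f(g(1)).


g(1) = 2
f(2) = (-2)*(2)^2 + 4 = -4

-4


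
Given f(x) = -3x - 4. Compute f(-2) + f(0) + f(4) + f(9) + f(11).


f(-2) = 2
f(0) = -4
f(4) = -16
f(9) = -31
f(11) = -37
Sum = -86

-86


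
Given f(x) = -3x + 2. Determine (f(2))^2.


f(2) = -4
(-4)^2 = 16

16


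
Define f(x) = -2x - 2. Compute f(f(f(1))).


f(1) = -4
f(-4) = 6
f(6) = -14

-14


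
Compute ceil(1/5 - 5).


1/5 = 0.2
0.2 - 5 = -4.8
ceil(-4.8) = -4

-4


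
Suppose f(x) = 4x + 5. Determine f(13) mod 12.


f(13) = 57
57 mod 12 = 9

9


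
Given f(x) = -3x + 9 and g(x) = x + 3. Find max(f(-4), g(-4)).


21


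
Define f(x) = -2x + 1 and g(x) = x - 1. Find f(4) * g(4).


-21


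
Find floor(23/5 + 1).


23/5 = 4.6
4.6 + 1 = 5.6
floor(5.6) = 5

5


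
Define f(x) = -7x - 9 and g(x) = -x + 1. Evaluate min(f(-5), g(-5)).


6


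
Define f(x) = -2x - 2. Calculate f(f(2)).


f(2) = -6
f(-6) = 10

10


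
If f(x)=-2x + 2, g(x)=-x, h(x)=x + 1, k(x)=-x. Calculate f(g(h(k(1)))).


k(1) = -1
h(-1) = 0
g(0) = 0
f(0) = 2

2


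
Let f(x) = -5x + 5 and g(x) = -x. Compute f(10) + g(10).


f(10) = -45
g(10) = -10
Sum = -55

-55


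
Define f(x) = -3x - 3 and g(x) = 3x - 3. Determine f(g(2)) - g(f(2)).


18


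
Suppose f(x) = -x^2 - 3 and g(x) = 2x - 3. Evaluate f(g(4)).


g(4) = 5
f(5) = (-1)*(5)^2 - 3 = -28

-28


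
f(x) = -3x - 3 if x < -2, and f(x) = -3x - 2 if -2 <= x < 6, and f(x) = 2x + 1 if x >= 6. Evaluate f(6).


6 satisfies x >= 6
f(6) = 13

13


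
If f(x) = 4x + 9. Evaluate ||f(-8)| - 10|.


f(-8) = -23
|-23| = 23
|23 - 10| = 13

13


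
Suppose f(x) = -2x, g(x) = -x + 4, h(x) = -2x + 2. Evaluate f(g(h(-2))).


h(-2) = 6
g(6) = -2
f(-2) = 4

4


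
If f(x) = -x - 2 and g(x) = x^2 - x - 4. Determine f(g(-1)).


g(-1) = -2
f(-2) = 0

0


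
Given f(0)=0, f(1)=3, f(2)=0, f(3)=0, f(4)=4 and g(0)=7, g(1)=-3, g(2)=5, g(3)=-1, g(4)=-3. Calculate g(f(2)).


f(2) = 0
g(0) = 7

7


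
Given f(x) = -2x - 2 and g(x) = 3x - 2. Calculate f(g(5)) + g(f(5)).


f(g(5)) = -28
g(f(5)) = -38
Sum = -66

-66


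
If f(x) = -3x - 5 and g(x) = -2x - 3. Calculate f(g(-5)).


g(-5) = 7
f(7) = -26

-26


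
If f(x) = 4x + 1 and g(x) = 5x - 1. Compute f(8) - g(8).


f(8) = 33
g(8) = 39
Difference = -6

-6


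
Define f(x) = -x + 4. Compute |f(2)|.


f(2) = 2
|2| = 2

2


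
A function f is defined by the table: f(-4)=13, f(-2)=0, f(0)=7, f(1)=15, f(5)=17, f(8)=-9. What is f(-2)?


0


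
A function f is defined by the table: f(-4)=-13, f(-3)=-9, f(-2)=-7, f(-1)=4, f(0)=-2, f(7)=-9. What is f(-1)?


Reading from the table at x = -1

4


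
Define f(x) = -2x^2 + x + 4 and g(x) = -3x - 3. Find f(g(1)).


g(1) = -6
f(-6) = (-2)*(-6)^2 + 1*(-6) + 4 = -74

-74


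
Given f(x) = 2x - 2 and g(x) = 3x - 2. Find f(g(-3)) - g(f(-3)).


f(g(-3)) = -24
g(f(-3)) = -26
Difference = 2

2


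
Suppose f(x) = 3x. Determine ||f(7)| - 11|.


10


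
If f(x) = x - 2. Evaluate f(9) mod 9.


f(9) = 7
7 mod 9 = 7

7


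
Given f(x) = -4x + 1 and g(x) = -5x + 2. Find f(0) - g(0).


f(0) = 1
g(0) = 2
Difference = -1

-1


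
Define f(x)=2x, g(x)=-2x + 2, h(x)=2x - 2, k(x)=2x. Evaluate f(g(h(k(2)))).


k(2) = 4
h(4) = 6
g(6) = -10
f(-10) = -20

-20


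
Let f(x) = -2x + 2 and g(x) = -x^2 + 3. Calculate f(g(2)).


g(2) = -1
f(-1) = 4

4


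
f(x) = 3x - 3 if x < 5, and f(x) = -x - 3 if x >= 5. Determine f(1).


1 satisfies x < 5
f(1) = 0

0


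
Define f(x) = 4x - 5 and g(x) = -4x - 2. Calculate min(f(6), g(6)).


f(6) = 19
g(6) = -26
min = -26

-26


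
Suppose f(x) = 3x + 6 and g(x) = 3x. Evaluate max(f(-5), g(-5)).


-9


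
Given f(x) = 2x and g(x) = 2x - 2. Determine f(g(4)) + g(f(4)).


f(g(4)) = 12
g(f(4)) = 14
Sum = 26

26


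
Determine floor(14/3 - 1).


14/3 = 4.6667
4.6667 - 1 = 3.6667
floor(3.6667) = 3

3


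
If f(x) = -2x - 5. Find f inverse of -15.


Solve -2x - 5 = -15
x = (-15 + 5) / (-2) = 5

5


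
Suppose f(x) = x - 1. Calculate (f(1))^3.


f(1) = 0
(0)^3 = 0

0


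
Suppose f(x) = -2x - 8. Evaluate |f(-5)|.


f(-5) = 2
|2| = 2

2


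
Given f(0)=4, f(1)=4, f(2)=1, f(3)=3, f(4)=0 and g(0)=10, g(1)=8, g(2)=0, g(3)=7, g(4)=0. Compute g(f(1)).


f(1) = 4
g(4) = 0

0


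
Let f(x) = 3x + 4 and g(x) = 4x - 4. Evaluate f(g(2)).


g(2) = 4
f(4) = 16

16


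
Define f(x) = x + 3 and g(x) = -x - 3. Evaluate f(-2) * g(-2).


f(-2) = 1
g(-2) = -1
Product = -1

-1


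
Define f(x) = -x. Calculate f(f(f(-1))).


1


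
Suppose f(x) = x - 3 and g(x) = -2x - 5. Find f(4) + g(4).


f(4) = 1
g(4) = -13
Sum = -12

-12


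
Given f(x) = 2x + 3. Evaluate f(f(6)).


33


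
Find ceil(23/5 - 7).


23/5 = 4.6
4.6 - 7 = -2.4
ceil(-2.4) = -2

-2


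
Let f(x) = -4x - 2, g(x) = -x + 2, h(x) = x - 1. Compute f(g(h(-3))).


h(-3) = -4
g(-4) = 6
f(6) = -26

-26


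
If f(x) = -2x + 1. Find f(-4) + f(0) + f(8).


-5


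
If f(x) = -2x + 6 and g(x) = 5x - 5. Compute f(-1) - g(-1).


f(-1) = 8
g(-1) = -10
Difference = 18

18


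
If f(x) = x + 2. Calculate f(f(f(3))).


f(3) = 5
f(5) = 7
f(7) = 9

9


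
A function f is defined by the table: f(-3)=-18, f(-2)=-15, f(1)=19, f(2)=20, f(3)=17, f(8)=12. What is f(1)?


19


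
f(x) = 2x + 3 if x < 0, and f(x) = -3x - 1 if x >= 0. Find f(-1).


-1 satisfies x < 0
f(-1) = 1

1


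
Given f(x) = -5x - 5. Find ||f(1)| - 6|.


f(1) = -10
|-10| = 10
|10 - 6| = 4

4


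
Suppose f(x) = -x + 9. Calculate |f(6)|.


f(6) = 3
|3| = 3

3


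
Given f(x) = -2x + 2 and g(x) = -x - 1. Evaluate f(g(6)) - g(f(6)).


7


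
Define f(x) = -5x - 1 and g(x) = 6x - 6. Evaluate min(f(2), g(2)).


f(2) = -11
g(2) = 6
min = -11

-11


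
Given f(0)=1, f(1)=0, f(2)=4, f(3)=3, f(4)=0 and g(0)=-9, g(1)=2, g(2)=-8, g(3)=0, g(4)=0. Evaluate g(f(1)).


f(1) = 0
g(0) = -9

-9


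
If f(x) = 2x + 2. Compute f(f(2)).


f(2) = 6
f(6) = 14

14


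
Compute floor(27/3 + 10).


19


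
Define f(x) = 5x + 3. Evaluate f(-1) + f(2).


f(-1) = -2
f(2) = 13
Sum = 11

11


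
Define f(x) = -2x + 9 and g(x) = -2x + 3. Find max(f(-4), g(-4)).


f(-4) = 17
g(-4) = 11
max = 17

17


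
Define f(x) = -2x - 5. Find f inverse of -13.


Solve -2x - 5 = -13
x = (-13 + 5) / (-2) = 4

4


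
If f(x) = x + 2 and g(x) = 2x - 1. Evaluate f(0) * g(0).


f(0) = 2
g(0) = -1
Product = -2

-2


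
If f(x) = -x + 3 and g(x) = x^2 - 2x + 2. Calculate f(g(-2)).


g(-2) = 10
f(10) = -7

-7


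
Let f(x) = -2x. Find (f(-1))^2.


f(-1) = 2
(2)^2 = 4

4


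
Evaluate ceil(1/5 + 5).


1/5 = 0.2
0.2 + 5 = 5.2
ceil(5.2) = 6

6


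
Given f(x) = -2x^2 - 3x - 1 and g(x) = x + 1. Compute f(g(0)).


g(0) = 1
f(1) = (-2)*(1)^2 - 3*(1) - 1 = -6

-6


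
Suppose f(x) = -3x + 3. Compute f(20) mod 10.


f(20) = -57
-57 mod 10 = 3

3


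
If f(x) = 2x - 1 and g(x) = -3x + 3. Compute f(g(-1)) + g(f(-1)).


f(g(-1)) = 11
g(f(-1)) = 12
Sum = 23

23


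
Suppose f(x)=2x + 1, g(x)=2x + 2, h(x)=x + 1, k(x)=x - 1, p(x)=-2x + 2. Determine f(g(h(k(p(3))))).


p(3) = -4
k(-4) = -5
h(-5) = -4
g(-4) = -6
f(-6) = -11

-11


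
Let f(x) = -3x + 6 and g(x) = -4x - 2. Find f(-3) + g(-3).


f(-3) = 15
g(-3) = 10
Sum = 25

25


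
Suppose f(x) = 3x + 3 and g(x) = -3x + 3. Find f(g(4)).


g(4) = -9
f(-9) = -24

-24


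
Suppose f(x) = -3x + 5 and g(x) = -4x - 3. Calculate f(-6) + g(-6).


f(-6) = 23
g(-6) = 21
Sum = 44

44


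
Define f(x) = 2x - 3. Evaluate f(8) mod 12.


f(8) = 13
13 mod 12 = 1

1


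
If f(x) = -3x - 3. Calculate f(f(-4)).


-30


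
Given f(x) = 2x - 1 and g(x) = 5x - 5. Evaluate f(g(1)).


g(1) = 0
f(0) = -1

-1


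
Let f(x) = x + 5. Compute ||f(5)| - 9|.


f(5) = 10
|10| = 10
|10 - 9| = 1

1


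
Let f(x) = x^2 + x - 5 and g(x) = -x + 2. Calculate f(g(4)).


-3


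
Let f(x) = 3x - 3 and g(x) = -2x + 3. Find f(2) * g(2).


f(2) = 3
g(2) = -1
Product = -3

-3


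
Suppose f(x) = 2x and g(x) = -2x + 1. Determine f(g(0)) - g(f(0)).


f(g(0)) = 2
g(f(0)) = 1
Difference = 1

1


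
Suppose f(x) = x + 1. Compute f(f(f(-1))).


f(-1) = 0
f(0) = 1
f(1) = 2

2


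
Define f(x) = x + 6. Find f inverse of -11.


Solve x + 6 = -11
x = (-11 - 6) / 1 = -17

-17


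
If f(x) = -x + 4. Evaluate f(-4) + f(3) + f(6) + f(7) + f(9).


f(-4) = 8
f(3) = 1
f(6) = -2
f(7) = -3
f(9) = -5
Sum = -1

-1


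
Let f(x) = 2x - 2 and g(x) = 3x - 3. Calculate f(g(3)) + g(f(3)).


f(g(3)) = 10
g(f(3)) = 9
Sum = 19

19


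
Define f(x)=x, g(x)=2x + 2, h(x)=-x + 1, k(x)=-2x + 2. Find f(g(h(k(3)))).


k(3) = -4
h(-4) = 5
g(5) = 12
f(12) = 12

12


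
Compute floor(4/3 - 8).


4/3 = 1.3333
1.3333 - 8 = -6.6667
floor(-6.6667) = -7

-7


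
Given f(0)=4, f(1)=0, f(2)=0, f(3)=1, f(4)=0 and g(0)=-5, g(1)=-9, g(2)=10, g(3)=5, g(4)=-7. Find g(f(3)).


f(3) = 1
g(1) = -9

-9


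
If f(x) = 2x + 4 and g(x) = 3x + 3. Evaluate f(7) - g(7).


f(7) = 18
g(7) = 24
Difference = -6

-6


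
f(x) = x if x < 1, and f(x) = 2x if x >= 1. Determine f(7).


7 satisfies x >= 1
f(7) = 14

14


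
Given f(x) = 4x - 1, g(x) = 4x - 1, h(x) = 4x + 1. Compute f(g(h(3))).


h(3) = 13
g(13) = 51
f(51) = 203

203


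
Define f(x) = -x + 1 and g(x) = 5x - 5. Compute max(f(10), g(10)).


f(10) = -9
g(10) = 45
max = 45

45


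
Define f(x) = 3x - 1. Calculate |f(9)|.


f(9) = 26
|26| = 26

26


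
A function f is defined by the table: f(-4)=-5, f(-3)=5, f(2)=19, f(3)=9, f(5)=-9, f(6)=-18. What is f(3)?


Reading from the table at x = 3

9


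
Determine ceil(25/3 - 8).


25/3 = 8.3333
8.3333 - 8 = 0.3333
ceil(0.3333) = 1

1


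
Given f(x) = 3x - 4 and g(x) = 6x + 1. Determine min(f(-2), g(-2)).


f(-2) = -10
g(-2) = -11
min = -11

-11


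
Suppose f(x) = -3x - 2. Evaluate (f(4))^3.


-2744


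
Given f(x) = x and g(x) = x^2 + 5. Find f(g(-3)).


14


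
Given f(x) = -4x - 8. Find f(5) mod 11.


5


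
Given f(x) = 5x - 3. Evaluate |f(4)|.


f(4) = 17
|17| = 17

17


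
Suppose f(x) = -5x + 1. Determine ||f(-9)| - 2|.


f(-9) = 46
|46| = 46
|46 - 2| = 44

44


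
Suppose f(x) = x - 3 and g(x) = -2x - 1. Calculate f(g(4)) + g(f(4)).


f(g(4)) = -12
g(f(4)) = -3
Sum = -15

-15


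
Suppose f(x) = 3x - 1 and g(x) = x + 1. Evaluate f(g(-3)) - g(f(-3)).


f(g(-3)) = -7
g(f(-3)) = -9
Difference = 2

2


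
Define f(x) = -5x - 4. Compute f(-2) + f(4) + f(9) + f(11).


f(-2) = 6
f(4) = -24
f(9) = -49
f(11) = -59
Sum = -126

-126


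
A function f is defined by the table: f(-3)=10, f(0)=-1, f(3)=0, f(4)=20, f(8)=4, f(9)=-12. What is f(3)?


Reading from the table at x = 3

0


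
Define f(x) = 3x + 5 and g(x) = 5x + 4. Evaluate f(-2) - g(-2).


f(-2) = -1
g(-2) = -6
Difference = 5

5


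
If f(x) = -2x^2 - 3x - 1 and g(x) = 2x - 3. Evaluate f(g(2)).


g(2) = 1
f(1) = (-2)*(1)^2 - 3*(1) - 1 = -6

-6


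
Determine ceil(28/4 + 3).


28/4 = 7
7 + 3 = 10
ceil(10) = 10

10


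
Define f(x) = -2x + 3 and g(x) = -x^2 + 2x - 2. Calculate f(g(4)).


g(4) = -10
f(-10) = 23

23


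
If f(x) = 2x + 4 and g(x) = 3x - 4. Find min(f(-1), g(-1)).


f(-1) = 2
g(-1) = -7
min = -7

-7


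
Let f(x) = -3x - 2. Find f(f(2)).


f(2) = -8
f(-8) = 22

22


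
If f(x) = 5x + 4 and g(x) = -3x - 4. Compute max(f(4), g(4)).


f(4) = 24
g(4) = -16
max = 24

24


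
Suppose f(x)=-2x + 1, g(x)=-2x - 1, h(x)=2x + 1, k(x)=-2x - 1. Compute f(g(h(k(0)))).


k(0) = -1
h(-1) = -1
g(-1) = 1
f(1) = -1

-1


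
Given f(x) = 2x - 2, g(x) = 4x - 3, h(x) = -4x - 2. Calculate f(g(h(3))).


-120


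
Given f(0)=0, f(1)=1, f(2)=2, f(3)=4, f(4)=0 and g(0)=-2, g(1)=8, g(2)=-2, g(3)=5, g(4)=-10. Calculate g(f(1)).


f(1) = 1
g(1) = 8

8


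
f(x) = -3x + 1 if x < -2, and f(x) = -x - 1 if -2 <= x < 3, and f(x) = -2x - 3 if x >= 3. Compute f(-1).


-1 satisfies -2 <= x < 3
f(-1) = 0

0


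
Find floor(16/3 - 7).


-2


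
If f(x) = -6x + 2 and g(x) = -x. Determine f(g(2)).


g(2) = -2
f(-2) = 14

14


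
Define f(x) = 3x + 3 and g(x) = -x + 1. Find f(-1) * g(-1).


0


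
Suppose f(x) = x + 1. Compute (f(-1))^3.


f(-1) = 0
(0)^3 = 0

0


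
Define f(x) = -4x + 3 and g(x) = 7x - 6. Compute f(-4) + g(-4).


f(-4) = 19
g(-4) = -34
Sum = -15

-15


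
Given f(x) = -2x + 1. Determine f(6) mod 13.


f(6) = -11
-11 mod 13 = 2

2


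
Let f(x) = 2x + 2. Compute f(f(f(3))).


f(3) = 8
f(8) = 18
f(18) = 38

38


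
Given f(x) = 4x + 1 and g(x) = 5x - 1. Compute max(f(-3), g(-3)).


f(-3) = -11
g(-3) = -16
max = -11

-11


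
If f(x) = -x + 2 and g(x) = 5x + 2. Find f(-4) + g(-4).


f(-4) = 6
g(-4) = -18
Sum = -12

-12


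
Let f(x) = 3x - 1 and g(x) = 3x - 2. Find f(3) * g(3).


f(3) = 8
g(3) = 7
Product = 56

56


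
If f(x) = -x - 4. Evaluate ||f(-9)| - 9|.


f(-9) = 5
|5| = 5
|5 - 9| = 4

4


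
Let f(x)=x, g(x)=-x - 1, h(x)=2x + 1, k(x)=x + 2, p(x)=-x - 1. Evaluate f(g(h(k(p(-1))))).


p(-1) = 0
k(0) = 2
h(2) = 5
g(5) = -6
f(-6) = -6

-6


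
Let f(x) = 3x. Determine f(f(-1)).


f(-1) = -3
f(-3) = -9

-9


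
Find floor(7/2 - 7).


7/2 = 3.5
3.5 - 7 = -3.5
floor(-3.5) = -4

-4


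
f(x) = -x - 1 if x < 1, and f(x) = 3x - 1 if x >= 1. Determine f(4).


4 satisfies x >= 1
f(4) = 11

11


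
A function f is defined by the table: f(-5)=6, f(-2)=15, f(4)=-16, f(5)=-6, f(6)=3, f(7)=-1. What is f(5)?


Reading from the table at x = 5

-6


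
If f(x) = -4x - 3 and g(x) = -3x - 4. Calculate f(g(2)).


g(2) = -10
f(-10) = 37

37


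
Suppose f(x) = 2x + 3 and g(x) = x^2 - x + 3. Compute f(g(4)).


g(4) = 15
f(15) = 33

33


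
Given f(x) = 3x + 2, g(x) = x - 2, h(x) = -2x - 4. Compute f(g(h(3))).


h(3) = -10
g(-10) = -12
f(-12) = -34

-34


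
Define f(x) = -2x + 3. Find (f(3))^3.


f(3) = -3
(-3)^3 = -27

-27


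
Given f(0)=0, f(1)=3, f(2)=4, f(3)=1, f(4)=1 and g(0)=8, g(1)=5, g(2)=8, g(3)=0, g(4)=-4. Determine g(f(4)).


f(4) = 1
g(1) = 5

5


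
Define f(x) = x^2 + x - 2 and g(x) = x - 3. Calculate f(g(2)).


g(2) = -1
f(-1) = 1*(-1)^2 + 1*(-1) - 2 = -2

-2


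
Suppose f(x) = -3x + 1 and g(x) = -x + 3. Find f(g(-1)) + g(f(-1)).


f(g(-1)) = -11
g(f(-1)) = -1
Sum = -12

-12


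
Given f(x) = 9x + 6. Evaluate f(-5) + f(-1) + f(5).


9


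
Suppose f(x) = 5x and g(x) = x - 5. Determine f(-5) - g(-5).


f(-5) = -25
g(-5) = -10
Difference = -15

-15


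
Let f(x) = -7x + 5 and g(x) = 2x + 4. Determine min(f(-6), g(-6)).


f(-6) = 47
g(-6) = -8
min = -8

-8


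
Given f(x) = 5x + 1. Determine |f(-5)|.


24


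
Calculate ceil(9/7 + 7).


9/7 = 1.2857
1.2857 + 7 = 8.2857
ceil(8.2857) = 9

9


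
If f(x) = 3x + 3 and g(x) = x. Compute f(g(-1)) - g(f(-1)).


f(g(-1)) = 0
g(f(-1)) = 0
Difference = 0

0


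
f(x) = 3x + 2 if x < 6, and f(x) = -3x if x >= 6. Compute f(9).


9 satisfies x >= 6
f(9) = -27

-27


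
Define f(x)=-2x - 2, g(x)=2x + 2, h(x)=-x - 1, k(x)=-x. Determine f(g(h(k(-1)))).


k(-1) = 1
h(1) = -2
g(-2) = -2
f(-2) = 2

2


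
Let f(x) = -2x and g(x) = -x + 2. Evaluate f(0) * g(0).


f(0) = 0
g(0) = 2
Product = 0

0


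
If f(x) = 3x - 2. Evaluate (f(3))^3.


f(3) = 7
(7)^3 = 343

343


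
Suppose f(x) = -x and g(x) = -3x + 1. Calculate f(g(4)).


g(4) = -11
f(-11) = 11

11


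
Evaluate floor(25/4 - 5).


25/4 = 6.25
6.25 - 5 = 1.25
floor(1.25) = 1

1


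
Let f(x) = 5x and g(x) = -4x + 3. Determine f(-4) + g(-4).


f(-4) = -20
g(-4) = 19
Sum = -1

-1


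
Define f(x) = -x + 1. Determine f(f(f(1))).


f(1) = 0
f(0) = 1
f(1) = 0

0


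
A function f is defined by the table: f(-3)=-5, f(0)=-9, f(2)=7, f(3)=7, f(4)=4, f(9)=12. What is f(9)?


Reading from the table at x = 9

12


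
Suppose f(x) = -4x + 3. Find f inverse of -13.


Solve -4x + 3 = -13
x = (-13 - 3) / (-4) = 4

4


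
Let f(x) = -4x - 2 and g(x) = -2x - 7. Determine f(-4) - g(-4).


f(-4) = 14
g(-4) = 1
Difference = 13

13


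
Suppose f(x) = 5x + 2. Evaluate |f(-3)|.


f(-3) = -13
|-13| = 13

13


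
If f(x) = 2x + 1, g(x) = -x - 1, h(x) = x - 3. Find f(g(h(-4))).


h(-4) = -7
g(-7) = 6
f(6) = 13

13


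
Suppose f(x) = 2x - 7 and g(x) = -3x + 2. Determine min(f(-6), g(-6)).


f(-6) = -19
g(-6) = 20
min = -19

-19


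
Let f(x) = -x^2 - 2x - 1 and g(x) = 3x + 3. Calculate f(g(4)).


g(4) = 15
f(15) = (-1)*(15)^2 - 2*(15) - 1 = -256

-256


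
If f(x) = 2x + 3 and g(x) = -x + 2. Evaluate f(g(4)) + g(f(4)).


f(g(4)) = -1
g(f(4)) = -9
Sum = -10

-10


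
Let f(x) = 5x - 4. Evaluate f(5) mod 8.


f(5) = 21
21 mod 8 = 5

5


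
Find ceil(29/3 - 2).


29/3 = 9.6667
9.6667 - 2 = 7.6667
ceil(7.6667) = 8

8


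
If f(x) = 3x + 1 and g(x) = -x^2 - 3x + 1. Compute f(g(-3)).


g(-3) = 1
f(1) = 4

4


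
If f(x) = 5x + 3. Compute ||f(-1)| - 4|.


2


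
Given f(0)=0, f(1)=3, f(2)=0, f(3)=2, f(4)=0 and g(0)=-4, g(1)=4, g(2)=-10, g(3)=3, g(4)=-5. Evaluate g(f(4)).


f(4) = 0
g(0) = -4

-4


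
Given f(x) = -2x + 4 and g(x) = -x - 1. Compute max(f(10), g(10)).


-11


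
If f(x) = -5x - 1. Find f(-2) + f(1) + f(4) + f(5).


f(-2) = 9
f(1) = -6
f(4) = -21
f(5) = -26
Sum = -44

-44


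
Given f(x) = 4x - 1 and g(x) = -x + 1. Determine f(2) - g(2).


f(2) = 7
g(2) = -1
Difference = 8

8


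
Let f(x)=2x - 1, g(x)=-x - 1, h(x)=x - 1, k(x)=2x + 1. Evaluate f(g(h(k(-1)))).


1


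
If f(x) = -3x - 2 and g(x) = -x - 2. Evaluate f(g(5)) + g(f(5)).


34


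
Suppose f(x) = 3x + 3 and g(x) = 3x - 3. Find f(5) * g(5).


f(5) = 18
g(5) = 12
Product = 216

216


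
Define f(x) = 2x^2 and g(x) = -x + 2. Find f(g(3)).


2


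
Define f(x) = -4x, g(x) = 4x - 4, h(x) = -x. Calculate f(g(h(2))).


h(2) = -2
g(-2) = -12
f(-12) = 48

48


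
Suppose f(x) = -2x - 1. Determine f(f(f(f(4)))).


69


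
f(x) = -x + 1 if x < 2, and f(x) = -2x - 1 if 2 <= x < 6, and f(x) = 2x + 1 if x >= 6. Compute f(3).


3 satisfies 2 <= x < 6
f(3) = -7

-7


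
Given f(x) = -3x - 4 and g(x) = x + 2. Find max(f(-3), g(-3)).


f(-3) = 5
g(-3) = -1
max = 5

5


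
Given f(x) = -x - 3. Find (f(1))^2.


f(1) = -4
(-4)^2 = 16

16


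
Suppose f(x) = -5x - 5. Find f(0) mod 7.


f(0) = -5
-5 mod 7 = 2

2


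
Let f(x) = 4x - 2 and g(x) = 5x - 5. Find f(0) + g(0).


f(0) = -2
g(0) = -5
Sum = -7

-7


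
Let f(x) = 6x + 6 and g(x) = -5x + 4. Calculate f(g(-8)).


g(-8) = 44
f(44) = 270

270


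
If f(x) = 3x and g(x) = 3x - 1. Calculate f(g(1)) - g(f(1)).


f(g(1)) = 6
g(f(1)) = 8
Difference = -2

-2


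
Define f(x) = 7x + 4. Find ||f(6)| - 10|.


36


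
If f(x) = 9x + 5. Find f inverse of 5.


Solve 9x + 5 = 5
x = (5 - 5) / 9 = 0

0


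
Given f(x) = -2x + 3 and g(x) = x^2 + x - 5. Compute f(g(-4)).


-11


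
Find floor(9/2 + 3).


9/2 = 4.5
4.5 + 3 = 7.5
floor(7.5) = 7

7


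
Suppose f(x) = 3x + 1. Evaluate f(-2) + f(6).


f(-2) = -5
f(6) = 19
Sum = 14

14


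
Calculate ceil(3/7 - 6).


3/7 = 0.4286
0.4286 - 6 = -5.5714
ceil(-5.5714) = -5

-5


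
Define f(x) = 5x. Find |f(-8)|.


f(-8) = -40
|-40| = 40

40


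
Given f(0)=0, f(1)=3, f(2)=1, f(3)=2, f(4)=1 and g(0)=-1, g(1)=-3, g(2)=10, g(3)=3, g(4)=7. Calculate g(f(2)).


f(2) = 1
g(1) = -3

-3


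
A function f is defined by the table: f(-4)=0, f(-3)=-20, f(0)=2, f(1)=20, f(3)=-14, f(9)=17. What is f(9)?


Reading from the table at x = 9

17


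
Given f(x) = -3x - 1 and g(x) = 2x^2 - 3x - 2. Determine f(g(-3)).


g(-3) = 25
f(25) = -76

-76


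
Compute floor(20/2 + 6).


20/2 = 10
10 + 6 = 16
floor(16) = 16

16


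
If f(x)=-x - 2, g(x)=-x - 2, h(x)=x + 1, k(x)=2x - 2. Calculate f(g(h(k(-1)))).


k(-1) = -4
h(-4) = -3
g(-3) = 1
f(1) = -3

-3


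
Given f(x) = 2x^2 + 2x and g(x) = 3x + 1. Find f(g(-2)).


g(-2) = -5
f(-5) = 2*(-5)^2 + 2*(-5) = 40

40


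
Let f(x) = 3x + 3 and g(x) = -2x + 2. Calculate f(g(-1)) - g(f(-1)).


f(g(-1)) = 15
g(f(-1)) = 2
Difference = 13

13


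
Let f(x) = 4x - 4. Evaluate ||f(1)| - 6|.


6


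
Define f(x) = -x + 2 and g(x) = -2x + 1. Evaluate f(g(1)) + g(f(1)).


f(g(1)) = 3
g(f(1)) = -1
Sum = 2

2


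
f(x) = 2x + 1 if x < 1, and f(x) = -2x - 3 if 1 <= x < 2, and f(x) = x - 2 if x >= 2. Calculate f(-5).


-5 satisfies x < 1
f(-5) = -9

-9


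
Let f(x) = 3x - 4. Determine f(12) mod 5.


2


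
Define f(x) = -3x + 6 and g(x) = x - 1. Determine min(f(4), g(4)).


f(4) = -6
g(4) = 3
min = -6

-6


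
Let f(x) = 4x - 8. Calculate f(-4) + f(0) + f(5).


f(-4) = -24
f(0) = -8
f(5) = 12
Sum = -20

-20


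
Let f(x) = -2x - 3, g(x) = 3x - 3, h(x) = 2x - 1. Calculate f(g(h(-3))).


45


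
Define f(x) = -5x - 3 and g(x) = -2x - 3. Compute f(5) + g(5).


f(5) = -28
g(5) = -13
Sum = -41

-41


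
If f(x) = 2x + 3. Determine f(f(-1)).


f(-1) = 1
f(1) = 5

5


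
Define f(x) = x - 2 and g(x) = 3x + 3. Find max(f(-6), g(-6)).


f(-6) = -8
g(-6) = -15
max = -8

-8


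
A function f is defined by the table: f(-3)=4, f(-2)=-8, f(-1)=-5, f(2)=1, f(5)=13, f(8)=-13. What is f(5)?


13


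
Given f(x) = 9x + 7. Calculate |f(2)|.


f(2) = 25
|25| = 25

25


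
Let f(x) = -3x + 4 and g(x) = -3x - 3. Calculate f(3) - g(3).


f(3) = -5
g(3) = -12
Difference = 7

7


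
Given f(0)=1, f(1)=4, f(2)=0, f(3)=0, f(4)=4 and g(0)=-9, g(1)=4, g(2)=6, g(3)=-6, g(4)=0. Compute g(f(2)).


f(2) = 0
g(0) = -9

-9


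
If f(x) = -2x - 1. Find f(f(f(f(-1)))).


f(-1) = 1
f(1) = -3
f(-3) = 5
f(5) = -11

-11


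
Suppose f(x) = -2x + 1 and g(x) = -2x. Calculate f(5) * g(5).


f(5) = -9
g(5) = -10
Product = 90

90


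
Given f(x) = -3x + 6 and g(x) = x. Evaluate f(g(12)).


g(12) = 12
f(12) = -30

-30


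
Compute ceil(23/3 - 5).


23/3 = 7.6667
7.6667 - 5 = 2.6667
ceil(2.6667) = 3

3


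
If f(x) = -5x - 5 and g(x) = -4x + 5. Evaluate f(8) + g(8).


f(8) = -45
g(8) = -27
Sum = -72

-72


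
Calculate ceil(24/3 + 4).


24/3 = 8
8 + 4 = 12
ceil(12) = 12

12


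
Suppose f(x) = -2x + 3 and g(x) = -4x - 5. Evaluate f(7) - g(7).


f(7) = -11
g(7) = -33
Difference = 22

22


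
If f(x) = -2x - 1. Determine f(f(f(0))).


f(0) = -1
f(-1) = 1
f(1) = -3

-3


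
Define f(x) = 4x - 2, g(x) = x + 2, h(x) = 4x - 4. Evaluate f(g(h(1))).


h(1) = 0
g(0) = 2
f(2) = 6

6


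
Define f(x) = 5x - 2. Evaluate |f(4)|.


18


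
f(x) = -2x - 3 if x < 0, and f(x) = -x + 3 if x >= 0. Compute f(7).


-4


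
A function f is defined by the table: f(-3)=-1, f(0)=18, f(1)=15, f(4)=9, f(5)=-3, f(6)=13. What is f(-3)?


Reading from the table at x = -3

-1


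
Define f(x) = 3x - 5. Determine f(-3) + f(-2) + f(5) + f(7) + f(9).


f(-3) = -14
f(-2) = -11
f(5) = 10
f(7) = 16
f(9) = 22
Sum = 23

23


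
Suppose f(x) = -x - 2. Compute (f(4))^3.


f(4) = -6
(-6)^3 = -216

-216


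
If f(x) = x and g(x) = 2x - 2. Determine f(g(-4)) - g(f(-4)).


f(g(-4)) = -10
g(f(-4)) = -10
Difference = 0

0


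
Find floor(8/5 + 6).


8/5 = 1.6
1.6 + 6 = 7.6
floor(7.6) = 7

7


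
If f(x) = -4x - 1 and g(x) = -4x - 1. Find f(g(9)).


g(9) = -37
f(-37) = 147

147


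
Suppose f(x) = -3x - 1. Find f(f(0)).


2


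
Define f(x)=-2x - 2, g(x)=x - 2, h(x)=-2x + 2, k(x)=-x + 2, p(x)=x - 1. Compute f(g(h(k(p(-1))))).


p(-1) = -2
k(-2) = 4
h(4) = -6
g(-6) = -8
f(-8) = 14

14


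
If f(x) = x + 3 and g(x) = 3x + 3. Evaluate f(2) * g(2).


f(2) = 5
g(2) = 9
Product = 45

45


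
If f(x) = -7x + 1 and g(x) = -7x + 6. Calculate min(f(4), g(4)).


-27


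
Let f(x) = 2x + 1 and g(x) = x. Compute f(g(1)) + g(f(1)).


f(g(1)) = 3
g(f(1)) = 3
Sum = 6

6


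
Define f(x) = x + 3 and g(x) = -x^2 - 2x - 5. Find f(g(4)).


g(4) = -29
f(-29) = -26

-26


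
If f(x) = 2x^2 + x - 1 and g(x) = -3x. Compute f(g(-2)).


77


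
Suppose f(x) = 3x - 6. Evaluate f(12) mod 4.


f(12) = 30
30 mod 4 = 2

2


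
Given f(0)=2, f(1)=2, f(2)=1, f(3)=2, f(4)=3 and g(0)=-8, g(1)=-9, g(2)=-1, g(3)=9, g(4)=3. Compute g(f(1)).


f(1) = 2
g(2) = -1

-1


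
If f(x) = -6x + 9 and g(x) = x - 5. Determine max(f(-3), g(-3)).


27


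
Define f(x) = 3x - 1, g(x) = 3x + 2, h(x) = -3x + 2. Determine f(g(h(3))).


h(3) = -7
g(-7) = -19
f(-19) = -58

-58


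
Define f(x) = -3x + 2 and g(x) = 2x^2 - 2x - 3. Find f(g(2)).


g(2) = 1
f(1) = -1

-1


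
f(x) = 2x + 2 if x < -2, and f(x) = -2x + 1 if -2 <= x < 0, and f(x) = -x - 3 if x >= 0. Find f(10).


10 satisfies x >= 0
f(10) = -13

-13


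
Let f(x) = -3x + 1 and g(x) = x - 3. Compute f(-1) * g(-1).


f(-1) = 4
g(-1) = -4
Product = -16

-16


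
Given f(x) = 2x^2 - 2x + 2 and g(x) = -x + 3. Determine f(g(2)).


2


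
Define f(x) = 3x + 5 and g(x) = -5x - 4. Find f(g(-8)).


g(-8) = 36
f(36) = 113

113
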